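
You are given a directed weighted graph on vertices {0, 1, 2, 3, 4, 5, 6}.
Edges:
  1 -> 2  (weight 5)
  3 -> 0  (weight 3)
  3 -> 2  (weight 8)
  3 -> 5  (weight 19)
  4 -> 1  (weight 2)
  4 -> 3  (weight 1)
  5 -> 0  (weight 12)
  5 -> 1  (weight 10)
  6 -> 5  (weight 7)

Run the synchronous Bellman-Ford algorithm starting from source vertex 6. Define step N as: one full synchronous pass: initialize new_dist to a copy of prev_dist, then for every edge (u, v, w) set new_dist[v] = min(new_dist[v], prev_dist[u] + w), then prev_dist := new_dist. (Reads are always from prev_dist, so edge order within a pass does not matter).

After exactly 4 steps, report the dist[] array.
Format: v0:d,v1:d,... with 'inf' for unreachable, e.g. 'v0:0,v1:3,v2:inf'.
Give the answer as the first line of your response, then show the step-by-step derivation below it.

v0:19,v1:17,v2:22,v3:inf,v4:inf,v5:7,v6:0

step 1: dist = v0:inf,v1:inf,v2:inf,v3:inf,v4:inf,v5:7,v6:0
step 2: dist = v0:19,v1:17,v2:inf,v3:inf,v4:inf,v5:7,v6:0
step 3: dist = v0:19,v1:17,v2:22,v3:inf,v4:inf,v5:7,v6:0
step 4: dist = v0:19,v1:17,v2:22,v3:inf,v4:inf,v5:7,v6:0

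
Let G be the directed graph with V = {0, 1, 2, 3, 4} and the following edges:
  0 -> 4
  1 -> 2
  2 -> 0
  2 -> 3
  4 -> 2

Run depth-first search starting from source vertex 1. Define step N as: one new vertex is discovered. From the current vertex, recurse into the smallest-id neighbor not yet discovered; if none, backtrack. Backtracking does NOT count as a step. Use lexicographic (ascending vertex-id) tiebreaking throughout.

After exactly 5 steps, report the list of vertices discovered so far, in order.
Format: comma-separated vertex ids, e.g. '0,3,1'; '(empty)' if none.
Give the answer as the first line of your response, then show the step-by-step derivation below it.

1,2,0,4,3

step 1: discover 1; path=1; order=1
step 2: discover 2; path=1>2; order=1,2
step 3: discover 0; path=1>2>0; order=1,2,0
step 4: discover 4; path=1>2>0>4; order=1,2,0,4
step 5: discover 3; path=1>2>3; order=1,2,0,4,3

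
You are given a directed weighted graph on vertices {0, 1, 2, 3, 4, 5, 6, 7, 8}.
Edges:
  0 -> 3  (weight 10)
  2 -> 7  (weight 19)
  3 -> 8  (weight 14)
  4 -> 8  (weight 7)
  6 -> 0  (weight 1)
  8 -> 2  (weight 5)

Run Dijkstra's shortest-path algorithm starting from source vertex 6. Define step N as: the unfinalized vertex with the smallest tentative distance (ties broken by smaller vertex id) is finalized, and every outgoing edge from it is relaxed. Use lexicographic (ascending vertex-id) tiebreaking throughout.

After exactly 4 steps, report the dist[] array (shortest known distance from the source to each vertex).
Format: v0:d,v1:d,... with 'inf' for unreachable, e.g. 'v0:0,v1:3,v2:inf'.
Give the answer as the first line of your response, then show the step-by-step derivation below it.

v0:1,v1:inf,v2:30,v3:11,v4:inf,v5:inf,v6:0,v7:inf,v8:25

step 1: dist = v0:1,v1:inf,v2:inf,v3:inf,v4:inf,v5:inf,v6:0,v7:inf,v8:inf
step 2: dist = v0:1,v1:inf,v2:inf,v3:11,v4:inf,v5:inf,v6:0,v7:inf,v8:inf
step 3: dist = v0:1,v1:inf,v2:inf,v3:11,v4:inf,v5:inf,v6:0,v7:inf,v8:25
step 4: dist = v0:1,v1:inf,v2:30,v3:11,v4:inf,v5:inf,v6:0,v7:inf,v8:25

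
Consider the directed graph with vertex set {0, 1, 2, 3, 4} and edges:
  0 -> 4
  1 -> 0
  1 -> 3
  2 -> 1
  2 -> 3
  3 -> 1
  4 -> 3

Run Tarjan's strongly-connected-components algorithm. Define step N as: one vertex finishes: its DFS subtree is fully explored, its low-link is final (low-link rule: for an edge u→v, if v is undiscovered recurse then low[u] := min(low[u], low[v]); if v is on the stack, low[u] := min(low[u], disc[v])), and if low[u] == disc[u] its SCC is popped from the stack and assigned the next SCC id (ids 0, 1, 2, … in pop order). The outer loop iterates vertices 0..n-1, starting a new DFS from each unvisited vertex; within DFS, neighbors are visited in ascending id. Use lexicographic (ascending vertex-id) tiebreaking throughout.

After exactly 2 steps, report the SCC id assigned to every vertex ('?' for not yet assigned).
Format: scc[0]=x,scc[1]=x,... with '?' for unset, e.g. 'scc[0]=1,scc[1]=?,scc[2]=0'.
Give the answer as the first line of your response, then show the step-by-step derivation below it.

scc[0]=?,scc[1]=?,scc[2]=?,scc[3]=?,scc[4]=?

step 1: low=(low[0]=0,low[1]=0,low[2]=?,low[3]=2,low[4]=1); scc=(scc[0]=?,scc[1]=?,scc[2]=?,scc[3]=?,scc[4]=?)
step 2: low=(low[0]=0,low[1]=0,low[2]=?,low[3]=0,low[4]=1); scc=(scc[0]=?,scc[1]=?,scc[2]=?,scc[3]=?,scc[4]=?)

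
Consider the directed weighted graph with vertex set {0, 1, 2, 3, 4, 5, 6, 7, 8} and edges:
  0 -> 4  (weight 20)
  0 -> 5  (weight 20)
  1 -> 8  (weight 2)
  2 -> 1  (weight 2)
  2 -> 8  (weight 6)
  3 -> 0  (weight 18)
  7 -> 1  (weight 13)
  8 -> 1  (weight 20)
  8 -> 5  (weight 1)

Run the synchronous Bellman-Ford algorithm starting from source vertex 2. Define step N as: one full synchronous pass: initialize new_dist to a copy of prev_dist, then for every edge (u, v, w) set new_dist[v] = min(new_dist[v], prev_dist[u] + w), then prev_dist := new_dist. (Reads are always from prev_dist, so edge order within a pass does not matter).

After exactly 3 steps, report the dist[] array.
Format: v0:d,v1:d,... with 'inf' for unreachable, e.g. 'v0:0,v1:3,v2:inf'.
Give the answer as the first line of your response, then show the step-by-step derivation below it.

v0:inf,v1:2,v2:0,v3:inf,v4:inf,v5:5,v6:inf,v7:inf,v8:4

step 1: dist = v0:inf,v1:2,v2:0,v3:inf,v4:inf,v5:inf,v6:inf,v7:inf,v8:6
step 2: dist = v0:inf,v1:2,v2:0,v3:inf,v4:inf,v5:7,v6:inf,v7:inf,v8:4
step 3: dist = v0:inf,v1:2,v2:0,v3:inf,v4:inf,v5:5,v6:inf,v7:inf,v8:4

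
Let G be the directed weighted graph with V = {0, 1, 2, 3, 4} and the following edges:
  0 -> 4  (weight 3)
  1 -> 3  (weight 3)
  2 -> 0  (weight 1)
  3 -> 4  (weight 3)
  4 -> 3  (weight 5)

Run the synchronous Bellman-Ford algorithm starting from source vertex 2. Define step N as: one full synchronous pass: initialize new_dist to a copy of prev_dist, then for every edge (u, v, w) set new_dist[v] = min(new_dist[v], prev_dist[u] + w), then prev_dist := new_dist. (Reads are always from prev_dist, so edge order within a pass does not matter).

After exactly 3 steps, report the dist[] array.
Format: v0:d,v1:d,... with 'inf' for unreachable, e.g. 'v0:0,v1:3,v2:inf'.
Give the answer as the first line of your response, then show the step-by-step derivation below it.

v0:1,v1:inf,v2:0,v3:9,v4:4

step 1: dist = v0:1,v1:inf,v2:0,v3:inf,v4:inf
step 2: dist = v0:1,v1:inf,v2:0,v3:inf,v4:4
step 3: dist = v0:1,v1:inf,v2:0,v3:9,v4:4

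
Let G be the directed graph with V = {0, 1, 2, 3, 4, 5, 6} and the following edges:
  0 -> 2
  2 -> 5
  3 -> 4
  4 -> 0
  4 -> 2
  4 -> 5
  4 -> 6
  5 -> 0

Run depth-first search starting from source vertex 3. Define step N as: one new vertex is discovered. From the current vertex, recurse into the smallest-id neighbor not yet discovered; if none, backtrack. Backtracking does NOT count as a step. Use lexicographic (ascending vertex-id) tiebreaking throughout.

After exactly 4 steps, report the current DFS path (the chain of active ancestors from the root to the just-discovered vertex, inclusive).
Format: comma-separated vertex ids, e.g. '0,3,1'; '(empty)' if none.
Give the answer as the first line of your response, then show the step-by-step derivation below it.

3,4,0,2

step 1: discover 3; path=3; order=3
step 2: discover 4; path=3>4; order=3,4
step 3: discover 0; path=3>4>0; order=3,4,0
step 4: discover 2; path=3>4>0>2; order=3,4,0,2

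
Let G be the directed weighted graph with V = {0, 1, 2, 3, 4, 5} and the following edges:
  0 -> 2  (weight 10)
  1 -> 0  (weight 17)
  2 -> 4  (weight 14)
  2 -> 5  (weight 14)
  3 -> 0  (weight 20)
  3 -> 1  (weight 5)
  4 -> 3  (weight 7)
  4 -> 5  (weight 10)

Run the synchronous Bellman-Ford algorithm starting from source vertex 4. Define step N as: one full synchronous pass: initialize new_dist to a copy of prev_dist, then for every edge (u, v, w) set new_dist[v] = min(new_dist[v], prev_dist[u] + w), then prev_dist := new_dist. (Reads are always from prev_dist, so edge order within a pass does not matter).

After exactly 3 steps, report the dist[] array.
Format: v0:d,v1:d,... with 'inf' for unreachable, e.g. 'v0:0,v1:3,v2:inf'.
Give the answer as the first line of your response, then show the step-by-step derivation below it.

v0:27,v1:12,v2:37,v3:7,v4:0,v5:10

step 1: dist = v0:inf,v1:inf,v2:inf,v3:7,v4:0,v5:10
step 2: dist = v0:27,v1:12,v2:inf,v3:7,v4:0,v5:10
step 3: dist = v0:27,v1:12,v2:37,v3:7,v4:0,v5:10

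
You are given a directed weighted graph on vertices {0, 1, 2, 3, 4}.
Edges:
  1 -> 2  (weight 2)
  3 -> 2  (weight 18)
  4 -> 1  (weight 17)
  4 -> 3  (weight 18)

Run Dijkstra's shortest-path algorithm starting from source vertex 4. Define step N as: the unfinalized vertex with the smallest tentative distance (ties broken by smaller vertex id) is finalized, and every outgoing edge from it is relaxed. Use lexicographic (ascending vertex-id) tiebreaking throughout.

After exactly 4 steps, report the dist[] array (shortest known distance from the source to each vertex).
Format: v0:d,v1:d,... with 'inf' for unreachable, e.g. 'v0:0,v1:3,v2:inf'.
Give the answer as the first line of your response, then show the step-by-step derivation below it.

v0:inf,v1:17,v2:19,v3:18,v4:0

step 1: dist = v0:inf,v1:17,v2:inf,v3:18,v4:0
step 2: dist = v0:inf,v1:17,v2:19,v3:18,v4:0
step 3: dist = v0:inf,v1:17,v2:19,v3:18,v4:0
step 4: dist = v0:inf,v1:17,v2:19,v3:18,v4:0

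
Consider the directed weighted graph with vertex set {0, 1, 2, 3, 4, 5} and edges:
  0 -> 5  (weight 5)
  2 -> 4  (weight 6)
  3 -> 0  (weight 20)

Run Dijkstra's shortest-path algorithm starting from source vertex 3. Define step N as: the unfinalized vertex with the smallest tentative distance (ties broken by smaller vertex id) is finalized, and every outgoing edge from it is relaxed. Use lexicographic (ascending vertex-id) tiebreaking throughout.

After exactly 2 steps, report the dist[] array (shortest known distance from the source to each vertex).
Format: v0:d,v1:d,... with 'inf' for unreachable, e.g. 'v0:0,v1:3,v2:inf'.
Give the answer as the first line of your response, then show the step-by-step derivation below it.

v0:20,v1:inf,v2:inf,v3:0,v4:inf,v5:25

step 1: dist = v0:20,v1:inf,v2:inf,v3:0,v4:inf,v5:inf
step 2: dist = v0:20,v1:inf,v2:inf,v3:0,v4:inf,v5:25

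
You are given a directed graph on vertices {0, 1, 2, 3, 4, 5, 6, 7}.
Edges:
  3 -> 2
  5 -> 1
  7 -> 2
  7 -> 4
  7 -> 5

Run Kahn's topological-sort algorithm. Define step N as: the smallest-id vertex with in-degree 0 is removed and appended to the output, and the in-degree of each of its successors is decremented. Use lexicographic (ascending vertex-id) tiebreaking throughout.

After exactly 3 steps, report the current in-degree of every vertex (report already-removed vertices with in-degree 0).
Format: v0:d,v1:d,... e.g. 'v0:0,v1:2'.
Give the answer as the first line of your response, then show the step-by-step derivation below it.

v0:0,v1:1,v2:1,v3:0,v4:1,v5:1,v6:0,v7:0

step 1: output 0; order=[0]; indeg=(0,1,2,0,1,1,0,0)
step 2: output 3; order=[0,3]; indeg=(0,1,1,0,1,1,0,0)
step 3: output 6; order=[0,3,6]; indeg=(0,1,1,0,1,1,0,0)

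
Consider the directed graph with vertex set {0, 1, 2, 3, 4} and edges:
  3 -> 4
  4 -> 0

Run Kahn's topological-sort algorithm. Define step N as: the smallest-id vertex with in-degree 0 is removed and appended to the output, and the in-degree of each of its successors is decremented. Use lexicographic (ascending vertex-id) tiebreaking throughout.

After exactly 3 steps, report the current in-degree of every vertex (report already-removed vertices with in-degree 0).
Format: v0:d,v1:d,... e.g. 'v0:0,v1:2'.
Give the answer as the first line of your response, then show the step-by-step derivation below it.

v0:1,v1:0,v2:0,v3:0,v4:0

step 1: output 1; order=[1]; indeg=(1,0,0,0,1)
step 2: output 2; order=[1,2]; indeg=(1,0,0,0,1)
step 3: output 3; order=[1,2,3]; indeg=(1,0,0,0,0)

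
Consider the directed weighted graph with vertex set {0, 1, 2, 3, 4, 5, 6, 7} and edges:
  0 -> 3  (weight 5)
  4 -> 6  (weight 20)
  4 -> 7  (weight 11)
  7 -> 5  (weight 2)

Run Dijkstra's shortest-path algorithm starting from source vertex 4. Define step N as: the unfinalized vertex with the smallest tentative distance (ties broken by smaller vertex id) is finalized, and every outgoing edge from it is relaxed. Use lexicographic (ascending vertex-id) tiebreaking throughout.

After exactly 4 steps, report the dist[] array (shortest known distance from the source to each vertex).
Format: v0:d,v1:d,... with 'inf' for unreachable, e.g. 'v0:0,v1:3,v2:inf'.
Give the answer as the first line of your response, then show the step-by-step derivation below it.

v0:inf,v1:inf,v2:inf,v3:inf,v4:0,v5:13,v6:20,v7:11

step 1: dist = v0:inf,v1:inf,v2:inf,v3:inf,v4:0,v5:inf,v6:20,v7:11
step 2: dist = v0:inf,v1:inf,v2:inf,v3:inf,v4:0,v5:13,v6:20,v7:11
step 3: dist = v0:inf,v1:inf,v2:inf,v3:inf,v4:0,v5:13,v6:20,v7:11
step 4: dist = v0:inf,v1:inf,v2:inf,v3:inf,v4:0,v5:13,v6:20,v7:11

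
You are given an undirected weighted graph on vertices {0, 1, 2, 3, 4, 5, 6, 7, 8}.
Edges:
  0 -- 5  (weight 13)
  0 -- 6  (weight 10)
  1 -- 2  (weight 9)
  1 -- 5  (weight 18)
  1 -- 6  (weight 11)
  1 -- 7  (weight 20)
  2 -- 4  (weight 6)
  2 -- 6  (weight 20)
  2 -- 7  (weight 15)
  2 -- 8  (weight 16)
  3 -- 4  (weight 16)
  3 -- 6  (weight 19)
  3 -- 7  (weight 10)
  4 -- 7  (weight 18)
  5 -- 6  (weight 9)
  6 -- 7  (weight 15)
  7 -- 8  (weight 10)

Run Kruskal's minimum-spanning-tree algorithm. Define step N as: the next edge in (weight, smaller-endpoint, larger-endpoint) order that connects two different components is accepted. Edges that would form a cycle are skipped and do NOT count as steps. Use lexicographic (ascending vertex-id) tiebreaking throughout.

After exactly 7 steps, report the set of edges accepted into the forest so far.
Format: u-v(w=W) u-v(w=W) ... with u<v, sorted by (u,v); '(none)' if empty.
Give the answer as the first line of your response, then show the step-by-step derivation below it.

0-6(w=10) 1-2(w=9) 1-6(w=11) 2-4(w=6) 3-7(w=10) 5-6(w=9) 7-8(w=10)

step 1: add edge 2-4 (w=6); MST = {2-4(w=6)}
step 2: add edge 1-2 (w=9); MST = {1-2(w=9) 2-4(w=6)}
step 3: add edge 5-6 (w=9); MST = {1-2(w=9) 2-4(w=6) 5-6(w=9)}
step 4: add edge 0-6 (w=10); MST = {0-6(w=10) 1-2(w=9) 2-4(w=6) 5-6(w=9)}
step 5: add edge 3-7 (w=10); MST = {0-6(w=10) 1-2(w=9) 2-4(w=6) 3-7(w=10) 5-6(w=9)}
step 6: add edge 7-8 (w=10); MST = {0-6(w=10) 1-2(w=9) 2-4(w=6) 3-7(w=10) 5-6(w=9) 7-8(w=10)}
step 7: add edge 1-6 (w=11); MST = {0-6(w=10) 1-2(w=9) 1-6(w=11) 2-4(w=6) 3-7(w=10) 5-6(w=9) 7-8(w=10)}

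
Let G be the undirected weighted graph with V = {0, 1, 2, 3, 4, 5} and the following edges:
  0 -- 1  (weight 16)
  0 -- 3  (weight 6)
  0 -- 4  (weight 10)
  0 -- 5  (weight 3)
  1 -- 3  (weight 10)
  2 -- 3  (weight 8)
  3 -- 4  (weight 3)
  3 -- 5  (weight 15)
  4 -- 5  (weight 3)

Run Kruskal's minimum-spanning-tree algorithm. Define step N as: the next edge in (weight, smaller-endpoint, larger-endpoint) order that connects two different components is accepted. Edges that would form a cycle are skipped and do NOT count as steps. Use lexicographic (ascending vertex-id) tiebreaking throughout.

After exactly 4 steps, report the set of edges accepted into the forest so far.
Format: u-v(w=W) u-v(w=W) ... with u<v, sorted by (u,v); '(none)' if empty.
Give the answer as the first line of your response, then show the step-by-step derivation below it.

0-5(w=3) 2-3(w=8) 3-4(w=3) 4-5(w=3)

step 1: add edge 0-5 (w=3); MST = {0-5(w=3)}
step 2: add edge 3-4 (w=3); MST = {0-5(w=3) 3-4(w=3)}
step 3: add edge 4-5 (w=3); MST = {0-5(w=3) 3-4(w=3) 4-5(w=3)}
step 4: add edge 2-3 (w=8); MST = {0-5(w=3) 2-3(w=8) 3-4(w=3) 4-5(w=3)}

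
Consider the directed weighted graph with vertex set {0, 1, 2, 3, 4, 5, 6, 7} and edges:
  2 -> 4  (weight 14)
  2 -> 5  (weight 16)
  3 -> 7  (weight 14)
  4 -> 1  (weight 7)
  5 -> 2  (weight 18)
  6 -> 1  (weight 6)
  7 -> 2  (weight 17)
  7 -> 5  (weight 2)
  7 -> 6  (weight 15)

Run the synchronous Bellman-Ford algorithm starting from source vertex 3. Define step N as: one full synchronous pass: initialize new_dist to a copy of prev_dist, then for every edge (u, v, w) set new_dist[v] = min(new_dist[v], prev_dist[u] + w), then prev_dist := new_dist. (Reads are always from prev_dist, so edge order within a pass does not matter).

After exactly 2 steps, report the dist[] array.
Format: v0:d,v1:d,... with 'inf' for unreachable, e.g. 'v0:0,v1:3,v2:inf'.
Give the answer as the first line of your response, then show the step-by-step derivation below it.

v0:inf,v1:inf,v2:31,v3:0,v4:inf,v5:16,v6:29,v7:14

step 1: dist = v0:inf,v1:inf,v2:inf,v3:0,v4:inf,v5:inf,v6:inf,v7:14
step 2: dist = v0:inf,v1:inf,v2:31,v3:0,v4:inf,v5:16,v6:29,v7:14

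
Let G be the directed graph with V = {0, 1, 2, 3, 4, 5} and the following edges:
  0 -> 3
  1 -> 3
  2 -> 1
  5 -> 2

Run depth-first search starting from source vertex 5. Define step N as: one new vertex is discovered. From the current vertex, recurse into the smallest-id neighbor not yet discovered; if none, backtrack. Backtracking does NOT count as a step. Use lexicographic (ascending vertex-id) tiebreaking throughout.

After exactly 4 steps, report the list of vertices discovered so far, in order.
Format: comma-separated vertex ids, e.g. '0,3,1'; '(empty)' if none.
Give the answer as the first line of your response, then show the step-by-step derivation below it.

5,2,1,3

step 1: discover 5; path=5; order=5
step 2: discover 2; path=5>2; order=5,2
step 3: discover 1; path=5>2>1; order=5,2,1
step 4: discover 3; path=5>2>1>3; order=5,2,1,3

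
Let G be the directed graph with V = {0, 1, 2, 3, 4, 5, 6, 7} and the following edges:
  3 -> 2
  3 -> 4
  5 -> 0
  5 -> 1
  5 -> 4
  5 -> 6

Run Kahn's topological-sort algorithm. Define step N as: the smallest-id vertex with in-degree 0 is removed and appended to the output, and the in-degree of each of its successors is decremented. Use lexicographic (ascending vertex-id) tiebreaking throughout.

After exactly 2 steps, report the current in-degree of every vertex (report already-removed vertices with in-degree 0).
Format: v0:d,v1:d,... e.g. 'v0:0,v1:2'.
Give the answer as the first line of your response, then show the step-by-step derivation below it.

v0:1,v1:1,v2:0,v3:0,v4:1,v5:0,v6:1,v7:0

step 1: output 3; order=[3]; indeg=(1,1,0,0,1,0,1,0)
step 2: output 2; order=[3,2]; indeg=(1,1,0,0,1,0,1,0)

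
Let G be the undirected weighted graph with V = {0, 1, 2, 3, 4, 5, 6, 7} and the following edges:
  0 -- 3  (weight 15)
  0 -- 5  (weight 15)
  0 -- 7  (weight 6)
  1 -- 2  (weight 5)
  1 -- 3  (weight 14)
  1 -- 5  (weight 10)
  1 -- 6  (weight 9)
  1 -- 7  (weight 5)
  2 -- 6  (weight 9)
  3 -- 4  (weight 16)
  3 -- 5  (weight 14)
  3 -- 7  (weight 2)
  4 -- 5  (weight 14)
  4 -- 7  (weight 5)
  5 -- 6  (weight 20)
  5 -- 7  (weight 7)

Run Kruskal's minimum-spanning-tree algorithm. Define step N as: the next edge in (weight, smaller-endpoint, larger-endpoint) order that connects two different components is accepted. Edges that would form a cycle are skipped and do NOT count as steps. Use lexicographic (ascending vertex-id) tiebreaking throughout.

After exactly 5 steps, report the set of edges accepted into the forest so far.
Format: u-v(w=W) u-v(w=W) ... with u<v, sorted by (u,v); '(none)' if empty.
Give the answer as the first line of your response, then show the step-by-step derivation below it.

0-7(w=6) 1-2(w=5) 1-7(w=5) 3-7(w=2) 4-7(w=5)

step 1: add edge 3-7 (w=2); MST = {3-7(w=2)}
step 2: add edge 1-2 (w=5); MST = {1-2(w=5) 3-7(w=2)}
step 3: add edge 1-7 (w=5); MST = {1-2(w=5) 1-7(w=5) 3-7(w=2)}
step 4: add edge 4-7 (w=5); MST = {1-2(w=5) 1-7(w=5) 3-7(w=2) 4-7(w=5)}
step 5: add edge 0-7 (w=6); MST = {0-7(w=6) 1-2(w=5) 1-7(w=5) 3-7(w=2) 4-7(w=5)}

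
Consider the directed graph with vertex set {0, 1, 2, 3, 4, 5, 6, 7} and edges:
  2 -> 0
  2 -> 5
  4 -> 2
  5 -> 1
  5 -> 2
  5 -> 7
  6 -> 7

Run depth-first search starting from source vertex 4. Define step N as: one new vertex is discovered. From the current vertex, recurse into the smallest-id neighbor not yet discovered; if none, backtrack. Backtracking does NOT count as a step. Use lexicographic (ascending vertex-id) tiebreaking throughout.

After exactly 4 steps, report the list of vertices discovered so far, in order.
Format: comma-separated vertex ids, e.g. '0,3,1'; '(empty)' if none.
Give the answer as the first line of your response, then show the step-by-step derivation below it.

4,2,0,5

step 1: discover 4; path=4; order=4
step 2: discover 2; path=4>2; order=4,2
step 3: discover 0; path=4>2>0; order=4,2,0
step 4: discover 5; path=4>2>5; order=4,2,0,5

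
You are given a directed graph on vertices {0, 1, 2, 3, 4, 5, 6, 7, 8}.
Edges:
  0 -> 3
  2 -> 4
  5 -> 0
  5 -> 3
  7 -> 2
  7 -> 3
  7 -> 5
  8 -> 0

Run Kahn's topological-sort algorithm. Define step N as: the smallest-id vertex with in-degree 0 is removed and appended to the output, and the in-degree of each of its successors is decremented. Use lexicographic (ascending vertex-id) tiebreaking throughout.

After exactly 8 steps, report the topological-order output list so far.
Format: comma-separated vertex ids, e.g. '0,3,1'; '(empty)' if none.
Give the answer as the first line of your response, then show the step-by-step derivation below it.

1,6,7,2,4,5,8,0

step 1: output 1; order=[1]; indeg=(2,0,1,3,1,1,0,0,0)
step 2: output 6; order=[1,6]; indeg=(2,0,1,3,1,1,0,0,0)
step 3: output 7; order=[1,6,7]; indeg=(2,0,0,2,1,0,0,0,0)
step 4: output 2; order=[1,6,7,2]; indeg=(2,0,0,2,0,0,0,0,0)
step 5: output 4; order=[1,6,7,2,4]; indeg=(2,0,0,2,0,0,0,0,0)
step 6: output 5; order=[1,6,7,2,4,5]; indeg=(1,0,0,1,0,0,0,0,0)
step 7: output 8; order=[1,6,7,2,4,5,8]; indeg=(0,0,0,1,0,0,0,0,0)
step 8: output 0; order=[1,6,7,2,4,5,8,0]; indeg=(0,0,0,0,0,0,0,0,0)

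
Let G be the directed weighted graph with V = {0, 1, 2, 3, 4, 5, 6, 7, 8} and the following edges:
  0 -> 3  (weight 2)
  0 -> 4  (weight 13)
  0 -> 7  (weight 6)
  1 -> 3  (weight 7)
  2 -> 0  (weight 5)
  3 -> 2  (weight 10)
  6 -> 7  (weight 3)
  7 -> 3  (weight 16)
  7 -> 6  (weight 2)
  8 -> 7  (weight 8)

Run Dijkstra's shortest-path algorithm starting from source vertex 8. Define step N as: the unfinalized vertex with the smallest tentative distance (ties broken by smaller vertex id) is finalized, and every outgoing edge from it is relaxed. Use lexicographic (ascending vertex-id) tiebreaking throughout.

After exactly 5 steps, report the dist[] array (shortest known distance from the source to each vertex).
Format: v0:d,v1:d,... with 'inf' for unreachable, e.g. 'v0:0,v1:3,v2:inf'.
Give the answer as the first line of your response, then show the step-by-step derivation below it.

v0:39,v1:inf,v2:34,v3:24,v4:inf,v5:inf,v6:10,v7:8,v8:0

step 1: dist = v0:inf,v1:inf,v2:inf,v3:inf,v4:inf,v5:inf,v6:inf,v7:8,v8:0
step 2: dist = v0:inf,v1:inf,v2:inf,v3:24,v4:inf,v5:inf,v6:10,v7:8,v8:0
step 3: dist = v0:inf,v1:inf,v2:inf,v3:24,v4:inf,v5:inf,v6:10,v7:8,v8:0
step 4: dist = v0:inf,v1:inf,v2:34,v3:24,v4:inf,v5:inf,v6:10,v7:8,v8:0
step 5: dist = v0:39,v1:inf,v2:34,v3:24,v4:inf,v5:inf,v6:10,v7:8,v8:0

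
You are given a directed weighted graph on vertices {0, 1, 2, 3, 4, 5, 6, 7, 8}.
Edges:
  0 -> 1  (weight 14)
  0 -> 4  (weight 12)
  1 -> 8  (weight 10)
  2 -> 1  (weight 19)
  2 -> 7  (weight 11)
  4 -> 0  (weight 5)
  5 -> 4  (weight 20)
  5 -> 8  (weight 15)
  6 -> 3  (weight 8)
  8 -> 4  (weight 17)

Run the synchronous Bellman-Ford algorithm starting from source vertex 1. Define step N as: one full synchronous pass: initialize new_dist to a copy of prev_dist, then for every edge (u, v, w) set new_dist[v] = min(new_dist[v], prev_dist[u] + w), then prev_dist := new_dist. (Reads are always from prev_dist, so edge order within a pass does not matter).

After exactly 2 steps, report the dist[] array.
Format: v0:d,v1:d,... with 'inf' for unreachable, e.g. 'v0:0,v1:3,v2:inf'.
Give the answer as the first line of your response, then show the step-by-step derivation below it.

v0:inf,v1:0,v2:inf,v3:inf,v4:27,v5:inf,v6:inf,v7:inf,v8:10

step 1: dist = v0:inf,v1:0,v2:inf,v3:inf,v4:inf,v5:inf,v6:inf,v7:inf,v8:10
step 2: dist = v0:inf,v1:0,v2:inf,v3:inf,v4:27,v5:inf,v6:inf,v7:inf,v8:10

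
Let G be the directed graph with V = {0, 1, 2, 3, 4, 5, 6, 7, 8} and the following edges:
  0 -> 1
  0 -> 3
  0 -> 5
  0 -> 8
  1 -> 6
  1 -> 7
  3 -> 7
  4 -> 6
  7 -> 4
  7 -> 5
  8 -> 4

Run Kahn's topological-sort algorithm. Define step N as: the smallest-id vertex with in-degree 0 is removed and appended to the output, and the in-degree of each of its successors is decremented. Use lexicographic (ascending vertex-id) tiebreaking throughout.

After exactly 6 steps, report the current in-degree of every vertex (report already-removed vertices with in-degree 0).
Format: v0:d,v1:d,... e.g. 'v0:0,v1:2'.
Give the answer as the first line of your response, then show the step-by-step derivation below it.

v0:0,v1:0,v2:0,v3:0,v4:1,v5:0,v6:1,v7:0,v8:0

step 1: output 0; order=[0]; indeg=(0,0,0,0,2,1,2,2,0)
step 2: output 1; order=[0,1]; indeg=(0,0,0,0,2,1,1,1,0)
step 3: output 2; order=[0,1,2]; indeg=(0,0,0,0,2,1,1,1,0)
step 4: output 3; order=[0,1,2,3]; indeg=(0,0,0,0,2,1,1,0,0)
step 5: output 7; order=[0,1,2,3,7]; indeg=(0,0,0,0,1,0,1,0,0)
step 6: output 5; order=[0,1,2,3,7,5]; indeg=(0,0,0,0,1,0,1,0,0)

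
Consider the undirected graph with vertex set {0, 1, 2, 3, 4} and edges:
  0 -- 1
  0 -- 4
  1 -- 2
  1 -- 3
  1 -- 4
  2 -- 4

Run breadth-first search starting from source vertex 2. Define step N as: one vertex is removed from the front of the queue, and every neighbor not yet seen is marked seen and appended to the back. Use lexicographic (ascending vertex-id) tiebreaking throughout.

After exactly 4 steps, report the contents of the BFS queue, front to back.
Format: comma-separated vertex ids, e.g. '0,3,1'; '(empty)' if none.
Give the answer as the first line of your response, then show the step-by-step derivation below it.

3

step 1: dequeue 2; queue=[1,4]; order=2
step 2: dequeue 1; queue=[4,0,3]; order=2,1
step 3: dequeue 4; queue=[0,3]; order=2,1,4
step 4: dequeue 0; queue=[3]; order=2,1,4,0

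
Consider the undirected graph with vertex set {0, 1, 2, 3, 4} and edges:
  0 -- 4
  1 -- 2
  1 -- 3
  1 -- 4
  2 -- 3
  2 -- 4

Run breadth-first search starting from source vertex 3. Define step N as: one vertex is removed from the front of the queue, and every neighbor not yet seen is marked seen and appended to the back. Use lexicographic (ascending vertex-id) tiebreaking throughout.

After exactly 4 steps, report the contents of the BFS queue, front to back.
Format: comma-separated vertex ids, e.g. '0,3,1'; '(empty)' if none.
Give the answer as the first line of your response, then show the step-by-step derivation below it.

0

step 1: dequeue 3; queue=[1,2]; order=3
step 2: dequeue 1; queue=[2,4]; order=3,1
step 3: dequeue 2; queue=[4]; order=3,1,2
step 4: dequeue 4; queue=[0]; order=3,1,2,4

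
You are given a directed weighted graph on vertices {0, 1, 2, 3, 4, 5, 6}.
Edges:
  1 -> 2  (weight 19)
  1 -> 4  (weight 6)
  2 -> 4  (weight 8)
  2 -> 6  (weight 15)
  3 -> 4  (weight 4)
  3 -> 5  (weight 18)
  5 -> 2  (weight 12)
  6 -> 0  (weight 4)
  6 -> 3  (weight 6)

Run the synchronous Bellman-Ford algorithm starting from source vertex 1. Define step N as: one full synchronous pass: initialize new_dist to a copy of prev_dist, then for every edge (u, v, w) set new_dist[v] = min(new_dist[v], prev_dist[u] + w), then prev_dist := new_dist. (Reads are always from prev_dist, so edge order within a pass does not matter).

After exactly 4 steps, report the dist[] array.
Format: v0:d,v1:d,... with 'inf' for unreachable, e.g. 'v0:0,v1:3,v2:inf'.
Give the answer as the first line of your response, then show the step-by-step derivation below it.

v0:38,v1:0,v2:19,v3:40,v4:6,v5:58,v6:34

step 1: dist = v0:inf,v1:0,v2:19,v3:inf,v4:6,v5:inf,v6:inf
step 2: dist = v0:inf,v1:0,v2:19,v3:inf,v4:6,v5:inf,v6:34
step 3: dist = v0:38,v1:0,v2:19,v3:40,v4:6,v5:inf,v6:34
step 4: dist = v0:38,v1:0,v2:19,v3:40,v4:6,v5:58,v6:34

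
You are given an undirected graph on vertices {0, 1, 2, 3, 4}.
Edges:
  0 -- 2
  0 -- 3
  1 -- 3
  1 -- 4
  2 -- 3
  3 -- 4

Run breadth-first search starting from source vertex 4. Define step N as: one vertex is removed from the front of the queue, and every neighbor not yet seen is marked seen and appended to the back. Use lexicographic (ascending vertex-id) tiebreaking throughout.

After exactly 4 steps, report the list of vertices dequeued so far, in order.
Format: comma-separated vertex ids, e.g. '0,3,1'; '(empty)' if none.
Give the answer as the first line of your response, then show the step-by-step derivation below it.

4,1,3,0

step 1: dequeue 4; queue=[1,3]; order=4
step 2: dequeue 1; queue=[3]; order=4,1
step 3: dequeue 3; queue=[0,2]; order=4,1,3
step 4: dequeue 0; queue=[2]; order=4,1,3,0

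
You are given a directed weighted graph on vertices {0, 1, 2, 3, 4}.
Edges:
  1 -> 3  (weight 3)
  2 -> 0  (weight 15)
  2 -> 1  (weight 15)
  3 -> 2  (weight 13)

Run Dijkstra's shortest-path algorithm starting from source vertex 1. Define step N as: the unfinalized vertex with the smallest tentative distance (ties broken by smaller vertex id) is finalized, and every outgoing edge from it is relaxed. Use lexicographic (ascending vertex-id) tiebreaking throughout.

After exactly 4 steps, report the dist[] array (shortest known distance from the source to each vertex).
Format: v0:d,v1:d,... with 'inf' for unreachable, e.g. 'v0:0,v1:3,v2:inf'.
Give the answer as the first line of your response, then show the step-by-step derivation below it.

v0:31,v1:0,v2:16,v3:3,v4:inf

step 1: dist = v0:inf,v1:0,v2:inf,v3:3,v4:inf
step 2: dist = v0:inf,v1:0,v2:16,v3:3,v4:inf
step 3: dist = v0:31,v1:0,v2:16,v3:3,v4:inf
step 4: dist = v0:31,v1:0,v2:16,v3:3,v4:inf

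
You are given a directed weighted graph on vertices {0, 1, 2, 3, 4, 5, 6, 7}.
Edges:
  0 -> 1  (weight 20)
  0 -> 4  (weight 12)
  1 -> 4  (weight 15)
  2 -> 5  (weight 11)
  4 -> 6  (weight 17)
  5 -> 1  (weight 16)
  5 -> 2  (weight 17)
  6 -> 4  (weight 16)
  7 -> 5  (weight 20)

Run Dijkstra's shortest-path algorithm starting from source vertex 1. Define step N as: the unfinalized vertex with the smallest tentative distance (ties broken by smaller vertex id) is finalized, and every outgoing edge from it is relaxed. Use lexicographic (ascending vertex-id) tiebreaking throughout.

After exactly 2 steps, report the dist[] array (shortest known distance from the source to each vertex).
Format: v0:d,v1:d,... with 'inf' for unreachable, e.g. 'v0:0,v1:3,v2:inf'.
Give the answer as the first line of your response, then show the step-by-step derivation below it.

v0:inf,v1:0,v2:inf,v3:inf,v4:15,v5:inf,v6:32,v7:inf

step 1: dist = v0:inf,v1:0,v2:inf,v3:inf,v4:15,v5:inf,v6:inf,v7:inf
step 2: dist = v0:inf,v1:0,v2:inf,v3:inf,v4:15,v5:inf,v6:32,v7:inf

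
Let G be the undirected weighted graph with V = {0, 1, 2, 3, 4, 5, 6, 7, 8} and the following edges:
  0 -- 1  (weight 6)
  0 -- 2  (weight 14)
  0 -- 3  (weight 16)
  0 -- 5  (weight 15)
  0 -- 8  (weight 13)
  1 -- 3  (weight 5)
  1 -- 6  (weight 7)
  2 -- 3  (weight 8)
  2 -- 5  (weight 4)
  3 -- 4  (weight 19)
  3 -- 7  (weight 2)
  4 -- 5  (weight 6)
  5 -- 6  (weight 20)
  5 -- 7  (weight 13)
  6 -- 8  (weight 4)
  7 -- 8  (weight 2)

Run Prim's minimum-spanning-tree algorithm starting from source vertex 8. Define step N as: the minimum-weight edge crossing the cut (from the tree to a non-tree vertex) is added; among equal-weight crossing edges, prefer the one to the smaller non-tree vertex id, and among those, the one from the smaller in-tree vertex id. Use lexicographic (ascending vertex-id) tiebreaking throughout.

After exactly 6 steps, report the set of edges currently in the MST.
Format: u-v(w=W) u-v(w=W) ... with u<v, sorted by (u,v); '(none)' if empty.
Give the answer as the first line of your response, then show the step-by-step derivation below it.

0-1(w=6) 1-3(w=5) 2-3(w=8) 3-7(w=2) 6-8(w=4) 7-8(w=2)

step 1: add edge 7-8 (w=2); MST = {7-8(w=2)}
step 2: add edge 3-7 (w=2); MST = {3-7(w=2) 7-8(w=2)}
step 3: add edge 6-8 (w=4); MST = {3-7(w=2) 6-8(w=4) 7-8(w=2)}
step 4: add edge 1-3 (w=5); MST = {1-3(w=5) 3-7(w=2) 6-8(w=4) 7-8(w=2)}
step 5: add edge 0-1 (w=6); MST = {0-1(w=6) 1-3(w=5) 3-7(w=2) 6-8(w=4) 7-8(w=2)}
step 6: add edge 2-3 (w=8); MST = {0-1(w=6) 1-3(w=5) 2-3(w=8) 3-7(w=2) 6-8(w=4) 7-8(w=2)}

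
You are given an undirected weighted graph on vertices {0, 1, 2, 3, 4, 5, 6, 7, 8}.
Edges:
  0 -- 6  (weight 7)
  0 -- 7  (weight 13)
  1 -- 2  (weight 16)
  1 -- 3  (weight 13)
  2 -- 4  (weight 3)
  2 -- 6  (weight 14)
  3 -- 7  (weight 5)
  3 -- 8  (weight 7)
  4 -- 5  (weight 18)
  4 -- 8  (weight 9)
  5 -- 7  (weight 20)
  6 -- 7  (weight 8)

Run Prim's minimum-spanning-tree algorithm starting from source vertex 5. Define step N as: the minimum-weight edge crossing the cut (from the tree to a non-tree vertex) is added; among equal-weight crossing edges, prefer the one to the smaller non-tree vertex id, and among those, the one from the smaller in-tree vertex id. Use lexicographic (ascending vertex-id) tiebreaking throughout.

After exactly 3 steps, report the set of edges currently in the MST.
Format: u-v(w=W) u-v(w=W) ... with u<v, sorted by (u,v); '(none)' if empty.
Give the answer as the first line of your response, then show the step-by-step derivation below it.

2-4(w=3) 4-5(w=18) 4-8(w=9)

step 1: add edge 4-5 (w=18); MST = {4-5(w=18)}
step 2: add edge 2-4 (w=3); MST = {2-4(w=3) 4-5(w=18)}
step 3: add edge 4-8 (w=9); MST = {2-4(w=3) 4-5(w=18) 4-8(w=9)}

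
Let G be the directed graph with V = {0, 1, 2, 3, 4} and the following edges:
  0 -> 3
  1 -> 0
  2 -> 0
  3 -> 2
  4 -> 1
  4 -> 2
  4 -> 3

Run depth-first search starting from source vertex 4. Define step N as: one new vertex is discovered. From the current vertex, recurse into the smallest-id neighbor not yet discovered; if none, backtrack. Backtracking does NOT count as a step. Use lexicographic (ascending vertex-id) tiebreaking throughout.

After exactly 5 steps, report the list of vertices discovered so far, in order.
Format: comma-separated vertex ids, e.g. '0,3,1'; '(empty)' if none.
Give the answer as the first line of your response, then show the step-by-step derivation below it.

4,1,0,3,2

step 1: discover 4; path=4; order=4
step 2: discover 1; path=4>1; order=4,1
step 3: discover 0; path=4>1>0; order=4,1,0
step 4: discover 3; path=4>1>0>3; order=4,1,0,3
step 5: discover 2; path=4>1>0>3>2; order=4,1,0,3,2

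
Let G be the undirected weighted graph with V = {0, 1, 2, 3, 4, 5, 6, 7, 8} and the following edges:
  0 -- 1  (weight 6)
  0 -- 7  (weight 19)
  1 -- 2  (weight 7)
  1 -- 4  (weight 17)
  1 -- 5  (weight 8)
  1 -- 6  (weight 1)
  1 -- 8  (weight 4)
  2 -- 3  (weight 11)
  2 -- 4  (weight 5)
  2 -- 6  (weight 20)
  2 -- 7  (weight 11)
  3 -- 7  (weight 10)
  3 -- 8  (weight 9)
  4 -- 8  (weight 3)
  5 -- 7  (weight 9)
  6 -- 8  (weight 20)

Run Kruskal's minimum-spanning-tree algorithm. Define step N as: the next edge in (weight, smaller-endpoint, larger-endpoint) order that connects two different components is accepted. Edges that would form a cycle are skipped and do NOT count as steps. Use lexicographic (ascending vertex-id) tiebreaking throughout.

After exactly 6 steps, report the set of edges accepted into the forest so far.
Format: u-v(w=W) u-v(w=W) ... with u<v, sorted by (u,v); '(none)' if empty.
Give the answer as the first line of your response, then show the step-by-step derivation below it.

0-1(w=6) 1-5(w=8) 1-6(w=1) 1-8(w=4) 2-4(w=5) 4-8(w=3)

step 1: add edge 1-6 (w=1); MST = {1-6(w=1)}
step 2: add edge 4-8 (w=3); MST = {1-6(w=1) 4-8(w=3)}
step 3: add edge 1-8 (w=4); MST = {1-6(w=1) 1-8(w=4) 4-8(w=3)}
step 4: add edge 2-4 (w=5); MST = {1-6(w=1) 1-8(w=4) 2-4(w=5) 4-8(w=3)}
step 5: add edge 0-1 (w=6); MST = {0-1(w=6) 1-6(w=1) 1-8(w=4) 2-4(w=5) 4-8(w=3)}
step 6: add edge 1-5 (w=8); MST = {0-1(w=6) 1-5(w=8) 1-6(w=1) 1-8(w=4) 2-4(w=5) 4-8(w=3)}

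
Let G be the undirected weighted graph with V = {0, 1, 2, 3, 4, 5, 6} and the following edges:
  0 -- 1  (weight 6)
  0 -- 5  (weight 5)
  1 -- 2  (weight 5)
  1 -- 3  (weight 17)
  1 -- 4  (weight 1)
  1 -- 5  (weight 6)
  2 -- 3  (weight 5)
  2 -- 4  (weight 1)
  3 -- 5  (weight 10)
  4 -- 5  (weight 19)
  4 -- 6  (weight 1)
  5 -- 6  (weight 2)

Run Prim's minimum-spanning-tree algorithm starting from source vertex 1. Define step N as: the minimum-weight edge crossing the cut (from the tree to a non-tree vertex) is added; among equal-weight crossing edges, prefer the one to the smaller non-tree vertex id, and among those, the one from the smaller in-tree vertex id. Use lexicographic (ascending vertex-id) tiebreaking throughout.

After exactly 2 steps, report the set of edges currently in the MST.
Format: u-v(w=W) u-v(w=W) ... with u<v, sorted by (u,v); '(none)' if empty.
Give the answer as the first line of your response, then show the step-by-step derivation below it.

1-4(w=1) 2-4(w=1)

step 1: add edge 1-4 (w=1); MST = {1-4(w=1)}
step 2: add edge 2-4 (w=1); MST = {1-4(w=1) 2-4(w=1)}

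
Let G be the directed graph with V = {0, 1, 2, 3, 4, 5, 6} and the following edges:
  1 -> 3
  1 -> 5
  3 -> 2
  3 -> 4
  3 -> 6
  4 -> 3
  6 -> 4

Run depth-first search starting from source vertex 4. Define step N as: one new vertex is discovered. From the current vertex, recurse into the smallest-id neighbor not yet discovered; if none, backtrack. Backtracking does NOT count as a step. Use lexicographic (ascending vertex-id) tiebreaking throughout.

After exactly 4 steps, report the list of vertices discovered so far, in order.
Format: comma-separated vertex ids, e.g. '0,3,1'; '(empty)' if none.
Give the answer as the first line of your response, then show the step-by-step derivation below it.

4,3,2,6

step 1: discover 4; path=4; order=4
step 2: discover 3; path=4>3; order=4,3
step 3: discover 2; path=4>3>2; order=4,3,2
step 4: discover 6; path=4>3>6; order=4,3,2,6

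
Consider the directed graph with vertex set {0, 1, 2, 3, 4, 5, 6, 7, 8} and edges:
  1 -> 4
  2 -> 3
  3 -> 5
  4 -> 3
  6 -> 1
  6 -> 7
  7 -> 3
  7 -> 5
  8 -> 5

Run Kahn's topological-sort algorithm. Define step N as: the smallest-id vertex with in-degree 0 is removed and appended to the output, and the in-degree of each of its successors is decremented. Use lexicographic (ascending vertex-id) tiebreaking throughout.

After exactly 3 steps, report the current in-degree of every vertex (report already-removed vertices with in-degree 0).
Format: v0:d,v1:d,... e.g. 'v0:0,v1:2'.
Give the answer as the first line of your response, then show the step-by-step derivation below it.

v0:0,v1:0,v2:0,v3:2,v4:1,v5:3,v6:0,v7:0,v8:0

step 1: output 0; order=[0]; indeg=(0,1,0,3,1,3,0,1,0)
step 2: output 2; order=[0,2]; indeg=(0,1,0,2,1,3,0,1,0)
step 3: output 6; order=[0,2,6]; indeg=(0,0,0,2,1,3,0,0,0)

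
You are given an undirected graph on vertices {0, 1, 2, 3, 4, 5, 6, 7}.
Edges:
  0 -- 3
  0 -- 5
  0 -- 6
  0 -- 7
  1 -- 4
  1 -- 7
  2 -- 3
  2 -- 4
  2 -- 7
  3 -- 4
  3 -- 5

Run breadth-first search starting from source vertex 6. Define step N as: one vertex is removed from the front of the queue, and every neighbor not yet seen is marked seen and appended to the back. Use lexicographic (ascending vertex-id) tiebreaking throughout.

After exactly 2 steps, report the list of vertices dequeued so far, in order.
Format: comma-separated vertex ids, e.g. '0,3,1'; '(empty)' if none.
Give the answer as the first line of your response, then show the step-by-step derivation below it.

6,0

step 1: dequeue 6; queue=[0]; order=6
step 2: dequeue 0; queue=[3,5,7]; order=6,0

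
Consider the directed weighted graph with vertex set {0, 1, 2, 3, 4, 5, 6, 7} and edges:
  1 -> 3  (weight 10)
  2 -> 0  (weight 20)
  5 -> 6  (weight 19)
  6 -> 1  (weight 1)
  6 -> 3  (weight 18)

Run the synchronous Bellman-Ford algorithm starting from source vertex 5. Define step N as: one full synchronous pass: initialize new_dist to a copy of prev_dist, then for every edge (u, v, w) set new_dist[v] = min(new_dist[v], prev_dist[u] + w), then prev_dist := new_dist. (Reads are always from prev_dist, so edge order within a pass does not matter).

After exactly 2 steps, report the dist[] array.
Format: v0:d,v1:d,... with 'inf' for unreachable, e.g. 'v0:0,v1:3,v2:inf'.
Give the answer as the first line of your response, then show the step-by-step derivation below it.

v0:inf,v1:20,v2:inf,v3:37,v4:inf,v5:0,v6:19,v7:inf

step 1: dist = v0:inf,v1:inf,v2:inf,v3:inf,v4:inf,v5:0,v6:19,v7:inf
step 2: dist = v0:inf,v1:20,v2:inf,v3:37,v4:inf,v5:0,v6:19,v7:inf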